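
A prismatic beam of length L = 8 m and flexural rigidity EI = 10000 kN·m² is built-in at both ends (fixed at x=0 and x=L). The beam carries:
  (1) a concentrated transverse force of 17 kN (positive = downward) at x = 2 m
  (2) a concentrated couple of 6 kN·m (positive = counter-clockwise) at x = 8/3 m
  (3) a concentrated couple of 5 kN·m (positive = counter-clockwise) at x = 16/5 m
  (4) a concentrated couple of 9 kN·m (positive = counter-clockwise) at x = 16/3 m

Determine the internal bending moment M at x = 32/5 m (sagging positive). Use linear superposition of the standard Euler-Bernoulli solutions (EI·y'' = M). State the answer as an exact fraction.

Load 1 — point force P=17 kN at a=2 m (b=L-a=6):
  M_1 = Pa²(a+3b)(L-x)/L³ - Pa²b/L²  [x>a] = 17·2²·(2+3·6)·(8-(32/5))/8³ - 17·2²·6/8² = -17/8 kN·m
Load 2 — applied couple M₀=6 kN·m at a=8/3 m (b=L-a=16/3):
  M_2 = R_Ax - M_A - M₀  [x>a] with R_A=1, M_A=0 = 1·(32/5) - 0 - 6 = 2/5 kN·m
Load 3 — applied couple M₀=5 kN·m at a=16/5 m (b=L-a=24/5):
  M_3 = R_Ax - M_A - M₀  [x>a] with R_A=9/10, M_A=3/5 = (9/10)·(32/5) - (3/5) - 5 = 4/25 kN·m
Load 4 — applied couple M₀=9 kN·m at a=16/3 m (b=L-a=8/3):
  M_4 = R_Ax - M_A - M₀  [x>a] with R_A=3/2, M_A=3 = (3/2)·(32/5) - 3 - 9 = -12/5 kN·m
Superposition: M = Σ M_i = -793/200 kN·m ≈ -3.965000 kN·m

M(32/5) = -793/200 kN·m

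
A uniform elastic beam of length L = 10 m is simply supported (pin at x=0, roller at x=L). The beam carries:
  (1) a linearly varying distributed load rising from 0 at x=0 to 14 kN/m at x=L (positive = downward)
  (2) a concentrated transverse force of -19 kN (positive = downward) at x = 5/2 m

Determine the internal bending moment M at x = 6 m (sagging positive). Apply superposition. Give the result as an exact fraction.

M(6) = 353/5 kN·m

Load 1 — triangular load w₀=14 kN/m (0→w₀ over full span):
  M_1 = w₀Lx/6 - w₀x³/(6L) = 14·10·6/6 - 14·6³/(6·10) = 448/5 kN·m
Load 2 — point force P=-19 kN at a=5/2 m (b=L-a=15/2):
  M_2 = Pa(L-x)/L  [x>a] = (-19)·(5/2)·(10-6)/10 = -19 kN·m
Superposition: M = Σ M_i = 353/5 kN·m ≈ 70.600000 kN·m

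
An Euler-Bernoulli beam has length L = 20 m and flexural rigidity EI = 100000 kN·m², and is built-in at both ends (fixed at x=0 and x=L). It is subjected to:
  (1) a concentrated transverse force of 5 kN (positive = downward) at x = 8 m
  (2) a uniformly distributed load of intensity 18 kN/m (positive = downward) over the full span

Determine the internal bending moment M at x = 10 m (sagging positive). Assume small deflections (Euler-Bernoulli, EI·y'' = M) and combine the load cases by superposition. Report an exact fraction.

Load 1 — point force P=5 kN at a=8 m (b=L-a=12):
  M_1 = Pa²(a+3b)(L-x)/L³ - Pa²b/L²  [x>a] = 5·8²·(8+3·12)·(20-10)/20³ - 5·8²·12/20² = 8 kN·m
Load 2 — uniform load w=18 kN/m over full span:
  M_2 = wLx/2 - wL²/12 - wx²/2 = 18·20·10/2 - 18·20²/12 - 18·10²/2 = 300 kN·m
Superposition: M = Σ M_i = 308 kN·m ≈ 308.000000 kN·m

M(10) = 308 kN·m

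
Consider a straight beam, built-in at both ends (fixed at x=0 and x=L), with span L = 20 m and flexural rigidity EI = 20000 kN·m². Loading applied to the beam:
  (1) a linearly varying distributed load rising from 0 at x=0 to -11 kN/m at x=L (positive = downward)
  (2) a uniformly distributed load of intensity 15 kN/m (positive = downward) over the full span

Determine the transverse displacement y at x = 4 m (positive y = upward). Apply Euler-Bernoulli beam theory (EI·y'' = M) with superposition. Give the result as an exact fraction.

y(4) = -4064/46875 m

Load 1 — triangular load w₀=-11 kN/m (0→w₀ over full span):
  y_1 = -w₀x²(L-x)²(x+2L)/(120LEI) = -(-11)·4²·(20-4)²·(4+2·20)/(120·20·20000) = 1936/46875 m
Load 2 — uniform load w=15 kN/m over full span:
  y_2 = -wx²(L-x)²/(24EI) = -15·4²·(20-4)²/(24·20000) = -16/125 m
Superposition: y = Σ y_i = -4064/46875 m ≈ -0.086699 m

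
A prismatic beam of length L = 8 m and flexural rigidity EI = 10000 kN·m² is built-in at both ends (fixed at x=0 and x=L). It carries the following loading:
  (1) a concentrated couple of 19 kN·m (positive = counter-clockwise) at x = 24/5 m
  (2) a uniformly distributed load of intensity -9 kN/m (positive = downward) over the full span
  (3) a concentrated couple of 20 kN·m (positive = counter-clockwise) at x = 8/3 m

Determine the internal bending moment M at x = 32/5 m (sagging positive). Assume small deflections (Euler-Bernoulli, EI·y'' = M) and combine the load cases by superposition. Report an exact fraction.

Load 1 — applied couple M₀=19 kN·m at a=24/5 m (b=L-a=16/5):
  M_1 = R_Ax - M_A - M₀  [x>a] with R_A=171/50, M_A=152/25 = (171/50)·(32/5) - (152/25) - 19 = -399/125 kN·m
Load 2 — uniform load w=-9 kN/m over full span:
  M_2 = wLx/2 - wL²/12 - wx²/2 = (-9)·8·(32/5)/2 - (-9)·8²/12 - (-9)·(32/5)²/2 = 48/25 kN·m
Load 3 — applied couple M₀=20 kN·m at a=8/3 m (b=L-a=16/3):
  M_3 = R_Ax - M_A - M₀  [x>a] with R_A=10/3, M_A=0 = (10/3)·(32/5) - 0 - 20 = 4/3 kN·m
Superposition: M = Σ M_i = 23/375 kN·m ≈ 0.061333 kN·m

M(32/5) = 23/375 kN·m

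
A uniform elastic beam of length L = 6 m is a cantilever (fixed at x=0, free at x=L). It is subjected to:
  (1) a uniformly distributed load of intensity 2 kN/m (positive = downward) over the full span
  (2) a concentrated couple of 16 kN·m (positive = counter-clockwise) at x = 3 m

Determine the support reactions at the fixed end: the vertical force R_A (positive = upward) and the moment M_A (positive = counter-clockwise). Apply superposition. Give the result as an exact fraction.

Load 1 — uniform load w=2 kN/m over full span:
  R_A = wL = 2·6 = 12 kN
  M_A = wL²/2 = 2·6²/2 = 36 kN·m
Load 2 — applied couple M₀=16 kN·m at a=3 m (b=L-a=3):
  R_A = 0 kN
  M_A = -M₀ = -16 kN·m
Superposition: R_A = 12 kN, M_A = 20 kN·m

R_A = 12 kN, M_A = 20 kN·m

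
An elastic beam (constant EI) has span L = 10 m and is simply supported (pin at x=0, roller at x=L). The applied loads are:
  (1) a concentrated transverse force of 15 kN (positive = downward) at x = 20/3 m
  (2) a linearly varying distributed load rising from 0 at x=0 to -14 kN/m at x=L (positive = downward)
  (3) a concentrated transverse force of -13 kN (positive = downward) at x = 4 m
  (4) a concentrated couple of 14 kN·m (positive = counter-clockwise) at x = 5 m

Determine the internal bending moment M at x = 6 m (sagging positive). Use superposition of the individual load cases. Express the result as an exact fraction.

M(6) = -86 kN·m

Load 1 — point force P=15 kN at a=20/3 m (b=L-a=10/3):
  M_1 = Pbx/L  [x≤a] = 15·(10/3)·6/10 = 30 kN·m
Load 2 — triangular load w₀=-14 kN/m (0→w₀ over full span):
  M_2 = w₀Lx/6 - w₀x³/(6L) = (-14)·10·6/6 - (-14)·6³/(6·10) = -448/5 kN·m
Load 3 — point force P=-13 kN at a=4 m (b=L-a=6):
  M_3 = Pa(L-x)/L  [x>a] = (-13)·4·(10-6)/10 = -104/5 kN·m
Load 4 — applied couple M₀=14 kN·m at a=5 m (b=L-a=5):
  M_4 = M₀x/L - M₀  [x>a] = 14·6/10 - 14 = -28/5 kN·m
Superposition: M = Σ M_i = -86 kN·m ≈ -86.000000 kN·m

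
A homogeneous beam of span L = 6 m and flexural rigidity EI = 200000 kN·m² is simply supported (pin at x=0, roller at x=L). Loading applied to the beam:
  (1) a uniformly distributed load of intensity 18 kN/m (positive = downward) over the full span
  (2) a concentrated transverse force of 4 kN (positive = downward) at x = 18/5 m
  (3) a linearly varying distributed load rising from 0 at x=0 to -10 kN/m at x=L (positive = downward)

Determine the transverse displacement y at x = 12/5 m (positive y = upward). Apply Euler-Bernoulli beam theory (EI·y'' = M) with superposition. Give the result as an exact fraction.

y(12/5) = -22077/19531250 m

Load 1 — uniform load w=18 kN/m over full span:
  y_1 = -wx(L³-2Lx²+x³)/(24EI) = -18·(12/5)·(6³-2·6·(12/5)²+(12/5)³)/(24·200000) = -22599/15625000 m
Load 2 — point force P=4 kN at a=18/5 m (b=L-a=12/5):
  y_2 = -Pbx(L²-b²-x²)/(6LEI)  [x≤a] = -4·(12/5)·(12/5)·(6²-(12/5)²-(12/5)²)/(6·6·200000) = -153/1953125 m
Load 3 — triangular load w₀=-10 kN/m (0→w₀ over full span):
  y_3 = -w₀x(7L⁴-10L²x²+3x⁴)/(360LEI) = -(-10)·(12/5)·(7·6⁴-10·6²·(12/5)²+3·(12/5)⁴)/(360·6·200000) = 30807/78125000 m
Superposition: y = Σ y_i = -22077/19531250 m ≈ -0.001130 m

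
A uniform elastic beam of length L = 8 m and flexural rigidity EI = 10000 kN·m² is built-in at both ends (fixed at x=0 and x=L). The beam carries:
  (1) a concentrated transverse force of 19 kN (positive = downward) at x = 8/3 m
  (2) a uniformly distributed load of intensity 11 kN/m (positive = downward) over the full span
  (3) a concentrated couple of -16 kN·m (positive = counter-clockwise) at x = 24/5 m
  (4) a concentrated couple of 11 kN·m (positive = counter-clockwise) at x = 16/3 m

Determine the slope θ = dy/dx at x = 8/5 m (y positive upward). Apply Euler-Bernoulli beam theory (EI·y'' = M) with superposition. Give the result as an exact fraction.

θ(8/5) = -130961/21093750 rad

Load 1 — point force P=19 kN at a=8/3 m (b=L-a=16/3):
  θ_1 = -Pb²x(2aL-(3a+b)x)/(2L³EI)  [x≤a] = -19·(16/3)²·(8/5)·(2·(8/3)·8-(3·(8/3)+(16/3))·(8/5))/(2·8³·10000) = -152/84375 rad
Load 2 — uniform load w=11 kN/m over full span:
  θ_2 = -wx(L-x)(L-2x)/(12EI) = -11·(8/5)·(8-(8/5))·(8-2·(8/5))/(12·10000) = -352/78125 rad
Load 3 — applied couple M₀=-16 kN·m at a=24/5 m (b=L-a=16/5):
  θ_3 = (R_Ax²/2 - M_Ax)/EI  [x≤a] with R_A=-72/25, M_A=-128/25 = ((-72/25)·(8/5)²/2 - (-128/25)·(8/5))/10000 = 176/390625 rad
Load 4 — applied couple M₀=11 kN·m at a=16/3 m (b=L-a=8/3):
  θ_4 = (R_Ax²/2 - M_Ax)/EI  [x≤a] with R_A=11/6, M_A=11/3 = ((11/6)·(8/5)²/2 - (11/3)·(8/5))/10000 = -11/31250 rad
Superposition: θ = Σ θ_i = -130961/21093750 rad ≈ -0.006209 rad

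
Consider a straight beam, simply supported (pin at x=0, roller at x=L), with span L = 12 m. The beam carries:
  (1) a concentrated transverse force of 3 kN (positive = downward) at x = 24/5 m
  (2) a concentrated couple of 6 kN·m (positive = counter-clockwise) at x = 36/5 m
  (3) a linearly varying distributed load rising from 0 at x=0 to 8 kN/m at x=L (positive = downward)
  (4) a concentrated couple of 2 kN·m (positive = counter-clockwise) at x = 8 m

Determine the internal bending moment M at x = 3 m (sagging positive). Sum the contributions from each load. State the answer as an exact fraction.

M(3) = 262/5 kN·m

Load 1 — point force P=3 kN at a=24/5 m (b=L-a=36/5):
  M_1 = Pbx/L  [x≤a] = 3·(36/5)·3/12 = 27/5 kN·m
Load 2 — applied couple M₀=6 kN·m at a=36/5 m (b=L-a=24/5):
  M_2 = M₀x/L  [x≤a] = 6·3/12 = 3/2 kN·m
Load 3 — triangular load w₀=8 kN/m (0→w₀ over full span):
  M_3 = w₀Lx/6 - w₀x³/(6L) = 8·12·3/6 - 8·3³/(6·12) = 45 kN·m
Load 4 — applied couple M₀=2 kN·m at a=8 m (b=L-a=4):
  M_4 = M₀x/L  [x≤a] = 2·3/12 = 1/2 kN·m
Superposition: M = Σ M_i = 262/5 kN·m ≈ 52.400000 kN·m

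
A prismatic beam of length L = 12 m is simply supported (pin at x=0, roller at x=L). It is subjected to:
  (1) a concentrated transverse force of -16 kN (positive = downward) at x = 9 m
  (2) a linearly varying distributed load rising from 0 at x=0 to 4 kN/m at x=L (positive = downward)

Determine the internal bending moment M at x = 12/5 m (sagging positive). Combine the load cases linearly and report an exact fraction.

M(12/5) = 1104/125 kN·m

Load 1 — point force P=-16 kN at a=9 m (b=L-a=3):
  M_1 = Pbx/L  [x≤a] = (-16)·3·(12/5)/12 = -48/5 kN·m
Load 2 — triangular load w₀=4 kN/m (0→w₀ over full span):
  M_2 = w₀Lx/6 - w₀x³/(6L) = 4·12·(12/5)/6 - 4·(12/5)³/(6·12) = 2304/125 kN·m
Superposition: M = Σ M_i = 1104/125 kN·m ≈ 8.832000 kN·m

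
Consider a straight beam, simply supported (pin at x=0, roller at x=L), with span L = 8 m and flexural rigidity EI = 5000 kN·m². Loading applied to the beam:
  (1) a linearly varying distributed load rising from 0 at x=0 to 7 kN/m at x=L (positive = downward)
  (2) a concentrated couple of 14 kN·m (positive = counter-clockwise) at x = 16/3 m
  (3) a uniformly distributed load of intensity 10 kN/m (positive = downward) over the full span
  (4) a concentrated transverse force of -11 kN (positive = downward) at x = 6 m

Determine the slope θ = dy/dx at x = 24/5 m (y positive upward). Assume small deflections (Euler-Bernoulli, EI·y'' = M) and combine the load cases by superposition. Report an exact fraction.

Load 1 — triangular load w₀=7 kN/m (0→w₀ over full span):
  θ_1 = -w₀(7L⁴-30L²x²+15x⁴)/(360LEI) = -7·(7·8⁴-30·8²·(24/5)²+15·(24/5)⁴)/(360·8·5000) = 12992/3515625 rad
Load 2 — applied couple M₀=14 kN·m at a=16/3 m (b=L-a=8/3):
  θ_2 = (M₀x²/(2L)+C₁)/EI  [x≤a] with C₁=M₀(3b²-L²)/(6L)=-112/9 = (14·(24/5)²/(2·8)+(-112/9))/5000 = 217/140625 rad
Load 3 — uniform load w=10 kN/m over full span:
  θ_3 = -w(L³-6Lx²+4x³)/(24EI) = -10·(8³-6·8·(24/5)²+4·(24/5)³)/(24·5000) = 592/46875 rad
Load 4 — point force P=-11 kN at a=6 m (b=L-a=2):
  θ_4 = -Pb(L²-b²-3x²)/(6LEI)  [x≤a] = -(-11)·2·(8²-2²-3·(24/5)²)/(6·8·5000) = -209/250000 rad
Superposition: θ = Σ θ_i = 319349/18750000 rad ≈ 0.017032 rad

θ(24/5) = 319349/18750000 rad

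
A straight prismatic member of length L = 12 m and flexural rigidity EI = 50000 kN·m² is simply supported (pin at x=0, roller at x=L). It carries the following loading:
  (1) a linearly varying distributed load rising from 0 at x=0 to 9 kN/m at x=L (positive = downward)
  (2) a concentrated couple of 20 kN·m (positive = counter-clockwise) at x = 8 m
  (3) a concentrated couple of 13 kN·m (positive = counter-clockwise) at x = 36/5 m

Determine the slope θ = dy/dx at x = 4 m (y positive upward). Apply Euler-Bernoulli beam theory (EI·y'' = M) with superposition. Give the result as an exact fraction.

θ(4) = -3461/937500 rad

Load 1 — triangular load w₀=9 kN/m (0→w₀ over full span):
  θ_1 = -w₀(7L⁴-30L²x²+15x⁴)/(360LEI) = -9·(7·12⁴-30·12²·4²+15·4⁴)/(360·12·50000) = -52/15625 rad
Load 2 — applied couple M₀=20 kN·m at a=8 m (b=L-a=4):
  θ_2 = (M₀x²/(2L)+C₁)/EI  [x≤a] with C₁=M₀(3b²-L²)/(6L)=-80/3 = (20·4²/(2·12)+(-80/3))/50000 = -1/3750 rad
Load 3 — applied couple M₀=13 kN·m at a=36/5 m (b=L-a=24/5):
  θ_3 = (M₀x²/(2L)+C₁)/EI  [x≤a] with C₁=M₀(3b²-L²)/(6L)=-338/25 = (13·4²/(2·12)+(-338/25))/50000 = -91/937500 rad
Superposition: θ = Σ θ_i = -3461/937500 rad ≈ -0.003692 rad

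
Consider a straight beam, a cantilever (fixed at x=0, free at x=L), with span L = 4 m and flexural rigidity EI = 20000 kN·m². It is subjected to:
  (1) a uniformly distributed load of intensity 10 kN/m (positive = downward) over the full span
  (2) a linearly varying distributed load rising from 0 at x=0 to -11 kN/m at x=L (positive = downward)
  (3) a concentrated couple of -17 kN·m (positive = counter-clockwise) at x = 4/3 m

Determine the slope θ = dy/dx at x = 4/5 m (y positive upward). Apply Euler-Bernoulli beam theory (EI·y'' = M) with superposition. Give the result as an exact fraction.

θ(4/5) = -12053/9375000 rad

Load 1 — uniform load w=10 kN/m over full span:
  θ_1 = -wx(x²-3Lx+3L²)/(6EI) = -10·(4/5)·((4/5)²-3·4·(4/5)+3·4²)/(6·20000) = -122/46875 rad
Load 2 — triangular load w₀=-11 kN/m (0→w₀ over full span):
  θ_2 = (w₀Lx²/4-w₀L²x/3-w₀x⁴/(24L))/EI = ((-11)·4·(4/5)²/4-(-11)·4²·(4/5)/3-(-11)·(4/5)⁴/(24·4))/20000 = 9361/4687500 rad
Load 3 — applied couple M₀=-17 kN·m at a=4/3 m (b=L-a=8/3):
  θ_3 = M₀x/EI  [x≤a] = (-17)·(4/5)/20000 = -17/25000 rad
Superposition: θ = Σ θ_i = -12053/9375000 rad ≈ -0.001286 rad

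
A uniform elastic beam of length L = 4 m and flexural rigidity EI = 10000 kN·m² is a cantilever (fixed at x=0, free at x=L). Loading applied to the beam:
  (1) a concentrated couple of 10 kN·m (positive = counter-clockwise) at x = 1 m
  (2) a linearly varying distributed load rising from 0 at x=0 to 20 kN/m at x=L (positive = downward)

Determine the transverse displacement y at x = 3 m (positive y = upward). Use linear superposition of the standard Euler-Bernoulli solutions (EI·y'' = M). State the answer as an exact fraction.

y(3) = -2281/80000 m

Load 1 — applied couple M₀=10 kN·m at a=1 m (b=L-a=3):
  y_1 = M₀a(2x-a)/(2EI)  [x>a] = 10·1·(2·3-1)/(2·10000) = 1/400 m
Load 2 — triangular load w₀=20 kN/m (0→w₀ over full span):
  y_2 = (w₀Lx³/12-w₀L²x²/6-w₀x⁵/(120L))/EI = (20·4·3³/12-20·4²·3²/6-20·3⁵/(120·4))/10000 = -2481/80000 m
Superposition: y = Σ y_i = -2281/80000 m ≈ -0.028512 m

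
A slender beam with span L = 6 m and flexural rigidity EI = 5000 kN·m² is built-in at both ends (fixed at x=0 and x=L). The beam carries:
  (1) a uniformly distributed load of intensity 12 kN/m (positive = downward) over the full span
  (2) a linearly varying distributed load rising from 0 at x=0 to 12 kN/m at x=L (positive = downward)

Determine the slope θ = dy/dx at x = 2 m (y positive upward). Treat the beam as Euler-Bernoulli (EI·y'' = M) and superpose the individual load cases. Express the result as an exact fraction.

θ(2) = -46/9375 rad

Load 1 — uniform load w=12 kN/m over full span:
  θ_1 = -wx(L-x)(L-2x)/(12EI) = -12·2·(6-2)·(6-2·2)/(12·5000) = -2/625 rad
Load 2 — triangular load w₀=12 kN/m (0→w₀ over full span):
  θ_2 = -w₀(2x(L-x)(L-2x)(x+2L)+x²(L-x)²)/(120LEI) = -12·(2·2·(6-2)·(6-2·2)·(2+2·6)+2²·(6-2)²)/(120·6·5000) = -16/9375 rad
Superposition: θ = Σ θ_i = -46/9375 rad ≈ -0.004907 rad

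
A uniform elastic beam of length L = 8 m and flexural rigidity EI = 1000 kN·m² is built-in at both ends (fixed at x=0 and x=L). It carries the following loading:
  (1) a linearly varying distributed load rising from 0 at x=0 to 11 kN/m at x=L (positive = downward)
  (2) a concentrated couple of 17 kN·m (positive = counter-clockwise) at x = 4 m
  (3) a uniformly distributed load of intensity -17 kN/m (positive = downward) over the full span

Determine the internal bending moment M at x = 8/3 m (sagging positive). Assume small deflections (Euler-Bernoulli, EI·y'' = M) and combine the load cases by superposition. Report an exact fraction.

Load 1 — triangular load w₀=11 kN/m (0→w₀ over full span):
  M_1 = 3w₀Lx/20 - w₀L²/30 - w₀x³/(6L) = 3·11·8·(8/3)/20 - 11·8²/30 - 11·(8/3)³/(6·8) = 2992/405 kN·m
Load 2 — applied couple M₀=17 kN·m at a=4 m (b=L-a=4):
  M_2 = R_Ax - M_A  [x≤a] with R_A=51/16, M_A=17/4 = (51/16)·(8/3) - (17/4) = 17/4 kN·m
Load 3 — uniform load w=-17 kN/m over full span:
  M_3 = wLx/2 - wL²/12 - wx²/2 = (-17)·8·(8/3)/2 - (-17)·8²/12 - (-17)·(8/3)²/2 = -272/9 kN·m
Superposition: M = Σ M_i = -30107/1620 kN·m ≈ -18.584568 kN·m

M(8/3) = -30107/1620 kN·m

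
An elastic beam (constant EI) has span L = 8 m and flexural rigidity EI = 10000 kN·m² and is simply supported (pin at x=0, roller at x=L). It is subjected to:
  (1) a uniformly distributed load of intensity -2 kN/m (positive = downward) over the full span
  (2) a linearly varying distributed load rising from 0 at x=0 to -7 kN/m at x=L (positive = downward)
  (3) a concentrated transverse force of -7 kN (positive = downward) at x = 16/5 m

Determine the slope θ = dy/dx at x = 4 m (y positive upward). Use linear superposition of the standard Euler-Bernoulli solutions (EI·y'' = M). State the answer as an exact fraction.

Load 1 — uniform load w=-2 kN/m over full span:
  θ_1 = -w(L³-6Lx²+4x³)/(24EI) = -(-2)·(8³-6·8·4²+4·4³)/(24·10000) = 0 rad
Load 2 — triangular load w₀=-7 kN/m (0→w₀ over full span):
  θ_2 = -w₀(7L⁴-30L²x²+15x⁴)/(360LEI) = -(-7)·(7·8⁴-30·8²·4²+15·4⁴)/(360·8·10000) = 49/112500 rad
Load 3 — point force P=-7 kN at a=16/5 m (b=L-a=24/5):
  θ_3 = -Pa(2L²-6Lx+3x²+a²)/(6LEI)  [x>a] = -(-7)·(16/5)·(2·8²-6·8·4+3·4²+(16/5)²)/(6·8·10000) = -21/78125 rad
Superposition: θ = Σ θ_i = 469/2812500 rad ≈ 0.000167 rad

θ(4) = 469/2812500 rad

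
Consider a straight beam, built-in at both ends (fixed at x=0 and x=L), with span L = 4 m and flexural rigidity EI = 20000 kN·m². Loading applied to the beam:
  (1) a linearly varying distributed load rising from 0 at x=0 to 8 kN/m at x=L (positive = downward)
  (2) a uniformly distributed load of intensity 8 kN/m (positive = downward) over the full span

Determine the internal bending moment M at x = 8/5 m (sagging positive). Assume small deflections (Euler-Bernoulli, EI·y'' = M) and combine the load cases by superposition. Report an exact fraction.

M(8/5) = 2528/375 kN·m

Load 1 — triangular load w₀=8 kN/m (0→w₀ over full span):
  M_1 = 3w₀Lx/20 - w₀L²/30 - w₀x³/(6L) = 3·8·4·(8/5)/20 - 8·4²/30 - 8·(8/5)³/(6·4) = 256/125 kN·m
Load 2 — uniform load w=8 kN/m over full span:
  M_2 = wLx/2 - wL²/12 - wx²/2 = 8·4·(8/5)/2 - 8·4²/12 - 8·(8/5)²/2 = 352/75 kN·m
Superposition: M = Σ M_i = 2528/375 kN·m ≈ 6.741333 kN·m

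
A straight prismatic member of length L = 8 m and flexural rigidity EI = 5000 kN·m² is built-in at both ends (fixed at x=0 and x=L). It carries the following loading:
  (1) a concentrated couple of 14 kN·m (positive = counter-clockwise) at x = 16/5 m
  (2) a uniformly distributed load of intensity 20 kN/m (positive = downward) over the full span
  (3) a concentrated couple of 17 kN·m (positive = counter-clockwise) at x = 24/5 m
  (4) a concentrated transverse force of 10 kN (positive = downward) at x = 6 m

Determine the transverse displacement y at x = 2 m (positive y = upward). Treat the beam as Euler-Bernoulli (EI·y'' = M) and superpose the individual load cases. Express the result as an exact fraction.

Load 1 — applied couple M₀=14 kN·m at a=16/5 m (b=L-a=24/5):
  y_1 = (R_Ax³/6 - M_Ax²/2)/EI  [x≤a] with R_A=63/25, M_A=42/25 = ((63/25)·2³/6 - (42/25)·2²/2)/5000 = 0 m
Load 2 — uniform load w=20 kN/m over full span:
  y_2 = -wx²(L-x)²/(24EI) = -20·2²·(8-2)²/(24·5000) = -3/125 m
Load 3 — applied couple M₀=17 kN·m at a=24/5 m (b=L-a=16/5):
  y_3 = (R_Ax³/6 - M_Ax²/2)/EI  [x≤a] with R_A=153/50, M_A=136/25 = ((153/50)·2³/6 - (136/25)·2²/2)/5000 = -17/12500 m
Load 4 — point force P=10 kN at a=6 m (b=L-a=2):
  y_4 = -Pb²x²(3aL-(3a+b)x)/(6L³EI)  [x≤a] = -10·2²·2²·(3·6·8-(3·6+2)·2)/(6·8³·5000) = -13/12000 m
Superposition: y = Σ y_i = -7933/300000 m ≈ -0.026443 m

y(2) = -7933/300000 m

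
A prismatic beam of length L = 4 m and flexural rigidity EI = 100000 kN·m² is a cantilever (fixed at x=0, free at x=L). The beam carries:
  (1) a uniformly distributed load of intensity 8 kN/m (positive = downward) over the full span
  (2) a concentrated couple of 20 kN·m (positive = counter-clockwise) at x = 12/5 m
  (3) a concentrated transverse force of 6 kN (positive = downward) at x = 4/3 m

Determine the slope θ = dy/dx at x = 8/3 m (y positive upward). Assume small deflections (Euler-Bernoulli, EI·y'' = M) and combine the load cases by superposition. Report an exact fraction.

θ(8/3) = -4/10125 rad

Load 1 — uniform load w=8 kN/m over full span:
  θ_1 = -wx(x²-3Lx+3L²)/(6EI) = -8·(8/3)·((8/3)²-3·4·(8/3)+3·4²)/(6·100000) = -208/253125 rad
Load 2 — applied couple M₀=20 kN·m at a=12/5 m (b=L-a=8/5):
  θ_2 = M₀a/EI  [x>a] = 20·(12/5)/100000 = 3/6250 rad
Load 3 — point force P=6 kN at a=4/3 m (b=L-a=8/3):
  θ_3 = -Pa²/(2EI)  [x>a] = -6·(4/3)²/(2·100000) = -1/18750 rad
Superposition: θ = Σ θ_i = -4/10125 rad ≈ -0.000395 rad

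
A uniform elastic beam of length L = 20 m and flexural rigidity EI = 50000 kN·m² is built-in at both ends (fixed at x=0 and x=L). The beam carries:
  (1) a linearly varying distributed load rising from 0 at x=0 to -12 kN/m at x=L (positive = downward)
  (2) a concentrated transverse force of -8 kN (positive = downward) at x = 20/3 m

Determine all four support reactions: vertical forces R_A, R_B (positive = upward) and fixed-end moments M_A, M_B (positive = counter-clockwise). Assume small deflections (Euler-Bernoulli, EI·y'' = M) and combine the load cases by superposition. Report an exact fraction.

Load 1 — triangular load w₀=-12 kN/m (0→w₀ over full span):
  R_A = 3w₀L/20 = 3·(-12)·20/20 = -36 kN
  M_A = w₀L²/30 = (-12)·20²/30 = -160 kN·m
  R_B = 7w₀L/20 = 7·(-12)·20/20 = -84 kN
  M_B = -w₀L²/20 = -(-12)·20²/20 = 240 kN·m
Load 2 — point force P=-8 kN at a=20/3 m (b=L-a=40/3):
  R_A = Pb²(3a+b)/L³ = (-8)·(40/3)²·(3·(20/3)+(40/3))/20³ = -160/27 kN
  M_A = Pab²/L² = (-8)·(20/3)·(40/3)²/20² = -640/27 kN·m
  R_B = Pa²(a+3b)/L³ = (-8)·(20/3)²·((20/3)+3·(40/3))/20³ = -56/27 kN
  M_B = -Pa²b/L² = -(-8)·(20/3)²·(40/3)/20² = 320/27 kN·m
Superposition: R_A = -1132/27 kN, M_A = -4960/27 kN·m, R_B = -2324/27 kN, M_B = 6800/27 kN·m

R_A = -1132/27 kN, M_A = -4960/27 kN·m, R_B = -2324/27 kN, M_B = 6800/27 kN·m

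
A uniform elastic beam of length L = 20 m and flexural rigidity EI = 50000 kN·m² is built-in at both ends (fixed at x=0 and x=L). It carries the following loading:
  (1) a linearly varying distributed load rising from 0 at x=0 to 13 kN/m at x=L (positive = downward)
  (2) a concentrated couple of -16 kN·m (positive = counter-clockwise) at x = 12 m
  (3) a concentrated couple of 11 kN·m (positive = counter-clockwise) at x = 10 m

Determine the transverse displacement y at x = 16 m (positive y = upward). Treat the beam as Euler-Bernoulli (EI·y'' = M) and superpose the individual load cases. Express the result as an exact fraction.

Load 1 — triangular load w₀=13 kN/m (0→w₀ over full span):
  y_1 = -w₀x²(L-x)²(x+2L)/(120LEI) = -13·16²·(20-16)²·(16+2·20)/(120·20·50000) = -5824/234375 m
Load 2 — applied couple M₀=-16 kN·m at a=12 m (b=L-a=8):
  y_2 = (R_Ax³/6 - M_Ax²/2 - M₀(x-a)²/2)/EI  [x>a] with R_A=-144/125, M_A=-128/25 = ((-144/125)·16³/6 - (-128/25)·16²/2 - (-16)·(16-12)²/2)/50000 = -24/390625 m
Load 3 — applied couple M₀=11 kN·m at a=10 m (b=L-a=10):
  y_3 = (R_Ax³/6 - M_Ax²/2 - M₀(x-a)²/2)/EI  [x>a] with R_A=33/40, M_A=11/4 = ((33/40)·16³/6 - (11/4)·16²/2 - 11·(16-10)²/2)/50000 = 33/125000 m
Superposition: y = Σ y_i = -231061/9375000 m ≈ -0.024647 m

y(16) = -231061/9375000 m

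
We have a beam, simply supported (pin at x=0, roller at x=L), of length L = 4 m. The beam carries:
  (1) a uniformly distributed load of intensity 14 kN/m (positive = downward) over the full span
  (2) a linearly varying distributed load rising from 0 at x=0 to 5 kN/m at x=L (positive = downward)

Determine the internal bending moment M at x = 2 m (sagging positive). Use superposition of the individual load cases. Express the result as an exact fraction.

Load 1 — uniform load w=14 kN/m over full span:
  M_1 = wx(L-x)/2 = 14·2·(4-2)/2 = 28 kN·m
Load 2 — triangular load w₀=5 kN/m (0→w₀ over full span):
  M_2 = w₀Lx/6 - w₀x³/(6L) = 5·4·2/6 - 5·2³/(6·4) = 5 kN·m
Superposition: M = Σ M_i = 33 kN·m ≈ 33.000000 kN·m

M(2) = 33 kN·m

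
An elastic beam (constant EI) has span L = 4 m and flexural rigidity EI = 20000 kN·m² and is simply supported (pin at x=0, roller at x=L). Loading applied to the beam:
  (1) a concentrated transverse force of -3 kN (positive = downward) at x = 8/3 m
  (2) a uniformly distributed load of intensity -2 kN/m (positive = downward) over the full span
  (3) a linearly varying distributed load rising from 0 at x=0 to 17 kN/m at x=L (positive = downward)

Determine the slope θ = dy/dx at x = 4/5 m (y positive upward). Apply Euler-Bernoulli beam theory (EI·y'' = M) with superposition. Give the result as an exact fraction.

Load 1 — point force P=-3 kN at a=8/3 m (b=L-a=4/3):
  θ_1 = -Pb(L²-b²-3x²)/(6LEI)  [x≤a] = -(-3)·(4/3)·(4²-(4/3)²-3·(4/5)²)/(6·4·20000) = 173/1687500 rad
Load 2 — uniform load w=-2 kN/m over full span:
  θ_2 = -w(L³-6Lx²+4x³)/(24EI) = -(-2)·(4³-6·4·(4/5)²+4·(4/5)³)/(24·20000) = 33/156250 rad
Load 3 — triangular load w₀=17 kN/m (0→w₀ over full span):
  θ_3 = -w₀(7L⁴-30L²x²+15x⁴)/(360LEI) = -17·(7·4⁴-30·4²·(4/5)²+15·(4/5)⁴)/(360·4·20000) = -3094/3515625 rad
Superposition: θ = Σ θ_i = -23893/42187500 rad ≈ -0.000566 rad

θ(4/5) = -23893/42187500 rad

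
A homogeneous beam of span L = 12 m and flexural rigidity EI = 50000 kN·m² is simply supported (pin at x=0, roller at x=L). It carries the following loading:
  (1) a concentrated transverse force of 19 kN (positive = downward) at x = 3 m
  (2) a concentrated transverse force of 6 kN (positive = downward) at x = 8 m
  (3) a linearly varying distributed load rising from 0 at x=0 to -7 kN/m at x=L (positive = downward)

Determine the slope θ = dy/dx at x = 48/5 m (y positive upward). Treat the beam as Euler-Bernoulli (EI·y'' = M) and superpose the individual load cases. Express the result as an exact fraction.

Load 1 — point force P=19 kN at a=3 m (b=L-a=9):
  θ_1 = -Pa(2L²-6Lx+3x²+a²)/(6LEI)  [x>a] = -19·3·(2·12²-6·12·(48/5)+3·(48/5)²+3²)/(6·12·50000) = 18639/10000000 rad
Load 2 — point force P=6 kN at a=8 m (b=L-a=4):
  θ_2 = -Pa(2L²-6Lx+3x²+a²)/(6LEI)  [x>a] = -6·8·(2·12²-6·12·(48/5)+3·(48/5)²+8²)/(6·12·50000) = 196/234375 rad
Load 3 — triangular load w₀=-7 kN/m (0→w₀ over full span):
  θ_3 = -w₀(7L⁴-30L²x²+15x⁴)/(360LEI) = -(-7)·(7·12⁴-30·12²·(48/5)²+15·(48/5)⁴)/(360·12·50000) = -15897/3906250 rad
Superposition: θ = Σ θ_i = -1027099/750000000 rad ≈ -0.001369 rad

θ(48/5) = -1027099/750000000 rad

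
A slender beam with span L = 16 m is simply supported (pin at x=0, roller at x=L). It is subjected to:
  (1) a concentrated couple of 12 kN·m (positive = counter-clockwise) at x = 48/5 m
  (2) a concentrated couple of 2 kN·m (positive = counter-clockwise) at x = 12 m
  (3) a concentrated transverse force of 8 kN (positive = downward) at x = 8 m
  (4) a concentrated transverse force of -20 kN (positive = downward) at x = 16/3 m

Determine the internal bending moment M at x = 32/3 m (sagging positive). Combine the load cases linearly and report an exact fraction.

M(32/3) = -152/9 kN·m

Load 1 — applied couple M₀=12 kN·m at a=48/5 m (b=L-a=32/5):
  M_1 = M₀x/L - M₀  [x>a] = 12·(32/3)/16 - 12 = -4 kN·m
Load 2 — applied couple M₀=2 kN·m at a=12 m (b=L-a=4):
  M_2 = M₀x/L  [x≤a] = 2·(32/3)/16 = 4/3 kN·m
Load 3 — point force P=8 kN at a=8 m (b=L-a=8):
  M_3 = Pa(L-x)/L  [x>a] = 8·8·(16-(32/3))/16 = 64/3 kN·m
Load 4 — point force P=-20 kN at a=16/3 m (b=L-a=32/3):
  M_4 = Pa(L-x)/L  [x>a] = (-20)·(16/3)·(16-(32/3))/16 = -320/9 kN·m
Superposition: M = Σ M_i = -152/9 kN·m ≈ -16.888889 kN·m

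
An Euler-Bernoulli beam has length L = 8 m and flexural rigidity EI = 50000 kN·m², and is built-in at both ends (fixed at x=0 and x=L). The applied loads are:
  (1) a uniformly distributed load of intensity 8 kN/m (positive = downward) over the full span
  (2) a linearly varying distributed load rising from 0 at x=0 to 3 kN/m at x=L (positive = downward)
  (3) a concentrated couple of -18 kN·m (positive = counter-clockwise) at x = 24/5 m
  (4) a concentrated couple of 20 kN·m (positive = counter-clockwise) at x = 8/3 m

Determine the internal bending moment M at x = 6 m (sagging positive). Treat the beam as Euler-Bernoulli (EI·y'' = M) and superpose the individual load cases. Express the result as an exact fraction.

Load 1 — uniform load w=8 kN/m over full span:
  M_1 = wLx/2 - wL²/12 - wx²/2 = 8·8·6/2 - 8·8²/12 - 8·6²/2 = 16/3 kN·m
Load 2 — triangular load w₀=3 kN/m (0→w₀ over full span):
  M_2 = 3w₀Lx/20 - w₀L²/30 - w₀x³/(6L) = 3·3·8·6/20 - 3·8²/30 - 3·6³/(6·8) = 17/10 kN·m
Load 3 — applied couple M₀=-18 kN·m at a=24/5 m (b=L-a=16/5):
  M_3 = R_Ax - M_A - M₀  [x>a] with R_A=-81/25, M_A=-144/25 = (-81/25)·6 - (-144/25) - (-18) = 108/25 kN·m
Load 4 — applied couple M₀=20 kN·m at a=8/3 m (b=L-a=16/3):
  M_4 = R_Ax - M_A - M₀  [x>a] with R_A=10/3, M_A=0 = (10/3)·6 - 0 - 20 = 0 kN·m
Superposition: M = Σ M_i = 1703/150 kN·m ≈ 11.353333 kN·m

M(6) = 1703/150 kN·m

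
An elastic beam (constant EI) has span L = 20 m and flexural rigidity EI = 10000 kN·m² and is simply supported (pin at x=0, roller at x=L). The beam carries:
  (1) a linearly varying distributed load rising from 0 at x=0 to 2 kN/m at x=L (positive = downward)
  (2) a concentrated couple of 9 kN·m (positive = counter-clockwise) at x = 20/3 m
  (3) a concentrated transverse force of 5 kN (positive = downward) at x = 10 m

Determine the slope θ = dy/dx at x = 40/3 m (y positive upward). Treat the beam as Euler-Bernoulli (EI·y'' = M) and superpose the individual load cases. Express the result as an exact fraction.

θ(40/3) = 10169/486000 rad

Load 1 — triangular load w₀=2 kN/m (0→w₀ over full span):
  θ_1 = -w₀(7L⁴-30L²x²+15x⁴)/(360LEI) = -2·(7·20⁴-30·20²·(40/3)²+15·(40/3)⁴)/(360·20·10000) = 91/6075 rad
Load 2 — applied couple M₀=9 kN·m at a=20/3 m (b=L-a=40/3):
  θ_2 = (M₀x²/(2L)-M₀(x-a)+C₁)/EI  [x>a] with C₁=M₀(3b²-L²)/(6L)=10 = (9·(40/3)²/(2·20)-9·((40/3)-(20/3))+10)/10000 = -1/1000 rad
Load 3 — point force P=5 kN at a=10 m (b=L-a=10):
  θ_3 = -Pa(2L²-6Lx+3x²+a²)/(6LEI)  [x>a] = -5·10·(2·20²-6·20·(40/3)+3·(40/3)²+10²)/(6·20·10000) = 1/144 rad
Superposition: θ = Σ θ_i = 10169/486000 rad ≈ 0.020924 rad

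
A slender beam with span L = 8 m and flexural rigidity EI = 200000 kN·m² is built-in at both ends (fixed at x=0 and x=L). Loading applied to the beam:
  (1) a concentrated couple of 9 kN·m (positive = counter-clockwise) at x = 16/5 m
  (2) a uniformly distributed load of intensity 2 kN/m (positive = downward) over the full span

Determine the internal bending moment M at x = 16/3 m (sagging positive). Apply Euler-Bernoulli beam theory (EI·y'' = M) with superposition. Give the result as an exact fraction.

Load 1 — applied couple M₀=9 kN·m at a=16/5 m (b=L-a=24/5):
  M_1 = R_Ax - M_A - M₀  [x>a] with R_A=81/50, M_A=27/25 = (81/50)·(16/3) - (27/25) - 9 = -36/25 kN·m
Load 2 — uniform load w=2 kN/m over full span:
  M_2 = wLx/2 - wL²/12 - wx²/2 = 2·8·(16/3)/2 - 2·8²/12 - 2·(16/3)²/2 = 32/9 kN·m
Superposition: M = Σ M_i = 476/225 kN·m ≈ 2.115556 kN·m

M(16/3) = 476/225 kN·m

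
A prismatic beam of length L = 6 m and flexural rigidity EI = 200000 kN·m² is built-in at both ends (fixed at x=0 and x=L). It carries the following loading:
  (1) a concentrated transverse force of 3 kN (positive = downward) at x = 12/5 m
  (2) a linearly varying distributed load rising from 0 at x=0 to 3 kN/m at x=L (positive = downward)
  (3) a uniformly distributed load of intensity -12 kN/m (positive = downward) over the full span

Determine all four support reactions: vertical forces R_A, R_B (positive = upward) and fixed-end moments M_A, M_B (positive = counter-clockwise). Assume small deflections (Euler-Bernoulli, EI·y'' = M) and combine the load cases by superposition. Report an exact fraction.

Load 1 — point force P=3 kN at a=12/5 m (b=L-a=18/5):
  R_A = Pb²(3a+b)/L³ = 3·(18/5)²·(3·(12/5)+(18/5))/6³ = 243/125 kN
  M_A = Pab²/L² = 3·(12/5)·(18/5)²/6² = 324/125 kN·m
  R_B = Pa²(a+3b)/L³ = 3·(12/5)²·((12/5)+3·(18/5))/6³ = 132/125 kN
  M_B = -Pa²b/L² = -3·(12/5)²·(18/5)/6² = -216/125 kN·m
Load 2 — triangular load w₀=3 kN/m (0→w₀ over full span):
  R_A = 3w₀L/20 = 3·3·6/20 = 27/10 kN
  M_A = w₀L²/30 = 3·6²/30 = 18/5 kN·m
  R_B = 7w₀L/20 = 7·3·6/20 = 63/10 kN
  M_B = -w₀L²/20 = -3·6²/20 = -27/5 kN·m
Load 3 — uniform load w=-12 kN/m over full span:
  R_A = wL/2 = (-12)·6/2 = -36 kN
  M_A = wL²/12 = (-12)·6²/12 = -36 kN·m
  R_B = wL/2 = (-12)·6/2 = -36 kN
  M_B = -wL²/12 = -(-12)·6²/12 = 36 kN·m
Superposition: R_A = -7839/250 kN, M_A = -3726/125 kN·m, R_B = -7161/250 kN, M_B = 3609/125 kN·m

R_A = -7839/250 kN, M_A = -3726/125 kN·m, R_B = -7161/250 kN, M_B = 3609/125 kN·m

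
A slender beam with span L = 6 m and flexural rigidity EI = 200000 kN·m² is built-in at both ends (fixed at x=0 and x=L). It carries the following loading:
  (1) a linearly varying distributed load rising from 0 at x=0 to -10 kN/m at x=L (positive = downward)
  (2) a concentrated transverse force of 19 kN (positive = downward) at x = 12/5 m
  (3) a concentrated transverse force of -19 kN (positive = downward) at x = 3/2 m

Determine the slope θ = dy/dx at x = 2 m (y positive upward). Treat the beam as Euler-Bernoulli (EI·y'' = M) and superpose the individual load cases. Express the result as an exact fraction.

Load 1 — triangular load w₀=-10 kN/m (0→w₀ over full span):
  θ_1 = -w₀(2x(L-x)(L-2x)(x+2L)+x²(L-x)²)/(120LEI) = -(-10)·(2·2·(6-2)·(6-2·2)·(2+2·6)+2²·(6-2)²)/(120·6·200000) = 1/28125 rad
Load 2 — point force P=19 kN at a=12/5 m (b=L-a=18/5):
  θ_2 = -Pb²x(2aL-(3a+b)x)/(2L³EI)  [x≤a] = -19·(18/5)²·2·(2·(12/5)·6-(3·(12/5)+(18/5))·2)/(2·6³·200000) = -513/12500000 rad
Load 3 — point force P=-19 kN at a=3/2 m (b=L-a=9/2):
  θ_3 = Pa²(L-x)(2bL-(3b+a)(L-x))/(2L³EI)  [x>a] = (-19)·(3/2)²·(6-2)·(2·(9/2)·6-(3·(9/2)+(3/2))·(6-2))/(2·6³·200000) = 19/1600000 rad
Superposition: θ = Σ θ_i = 11503/1800000000 rad ≈ 0.000006 rad

θ(2) = 11503/1800000000 rad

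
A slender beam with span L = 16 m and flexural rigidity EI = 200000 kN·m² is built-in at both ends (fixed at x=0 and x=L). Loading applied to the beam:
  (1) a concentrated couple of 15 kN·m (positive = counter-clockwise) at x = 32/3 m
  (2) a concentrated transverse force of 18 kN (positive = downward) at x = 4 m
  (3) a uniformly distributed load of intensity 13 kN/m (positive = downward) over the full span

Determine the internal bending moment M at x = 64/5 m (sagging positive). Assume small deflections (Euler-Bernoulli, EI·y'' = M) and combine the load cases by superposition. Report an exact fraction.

Load 1 — applied couple M₀=15 kN·m at a=32/3 m (b=L-a=16/3):
  M_1 = R_Ax - M_A - M₀  [x>a] with R_A=5/4, M_A=5 = (5/4)·(64/5) - 5 - 15 = -4 kN·m
Load 2 — point force P=18 kN at a=4 m (b=L-a=12):
  M_2 = Pa²(a+3b)(L-x)/L³ - Pa²b/L²  [x>a] = 18·4²·(4+3·12)·(16-(64/5))/16³ - 18·4²·12/16² = -9/2 kN·m
Load 3 — uniform load w=13 kN/m over full span:
  M_3 = wLx/2 - wL²/12 - wx²/2 = 13·16·(64/5)/2 - 13·16²/12 - 13·(64/5)²/2 = -832/75 kN·m
Superposition: M = Σ M_i = -2939/150 kN·m ≈ -19.593333 kN·m

M(64/5) = -2939/150 kN·m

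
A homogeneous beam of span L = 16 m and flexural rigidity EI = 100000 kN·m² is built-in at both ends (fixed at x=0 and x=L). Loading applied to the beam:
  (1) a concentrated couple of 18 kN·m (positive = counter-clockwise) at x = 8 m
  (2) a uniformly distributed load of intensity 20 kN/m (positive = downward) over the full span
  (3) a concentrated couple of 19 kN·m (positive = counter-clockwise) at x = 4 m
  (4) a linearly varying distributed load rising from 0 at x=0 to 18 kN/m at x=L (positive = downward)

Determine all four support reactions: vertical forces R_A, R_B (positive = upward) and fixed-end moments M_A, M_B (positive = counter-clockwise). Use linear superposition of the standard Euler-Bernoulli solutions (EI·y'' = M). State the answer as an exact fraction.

Load 1 — applied couple M₀=18 kN·m at a=8 m (b=L-a=8):
  R_A = 6M₀ab/L³ = 6·18·8·8/16³ = 27/16 kN
  M_A = M₀b(2a-b)/L² = 18·8·(2·8-8)/16² = 9/2 kN·m
  R_B = -6M₀ab/L³ = -6·18·8·8/16³ = -27/16 kN
  M_B = M₀a(2b-a)/L² = 18·8·(2·8-8)/16² = 9/2 kN·m
Load 2 — uniform load w=20 kN/m over full span:
  R_A = wL/2 = 20·16/2 = 160 kN
  M_A = wL²/12 = 20·16²/12 = 1280/3 kN·m
  R_B = wL/2 = 20·16/2 = 160 kN
  M_B = -wL²/12 = -20·16²/12 = -1280/3 kN·m
Load 3 — applied couple M₀=19 kN·m at a=4 m (b=L-a=12):
  R_A = 6M₀ab/L³ = 6·19·4·12/16³ = 171/128 kN
  M_A = M₀b(2a-b)/L² = 19·12·(2·4-12)/16² = -57/16 kN·m
  R_B = -6M₀ab/L³ = -6·19·4·12/16³ = -171/128 kN
  M_B = M₀a(2b-a)/L² = 19·4·(2·12-4)/16² = 95/16 kN·m
Load 4 — triangular load w₀=18 kN/m (0→w₀ over full span):
  R_A = 3w₀L/20 = 3·18·16/20 = 216/5 kN
  M_A = w₀L²/30 = 18·16²/30 = 768/5 kN·m
  R_B = 7w₀L/20 = 7·18·16/20 = 504/5 kN
  M_B = -w₀L²/20 = -18·16²/20 = -1152/5 kN·m
Superposition: R_A = 131983/640 kN, M_A = 139489/240 kN·m, R_B = 164977/640 kN, M_B = -155191/240 kN·m

R_A = 131983/640 kN, M_A = 139489/240 kN·m, R_B = 164977/640 kN, M_B = -155191/240 kN·m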